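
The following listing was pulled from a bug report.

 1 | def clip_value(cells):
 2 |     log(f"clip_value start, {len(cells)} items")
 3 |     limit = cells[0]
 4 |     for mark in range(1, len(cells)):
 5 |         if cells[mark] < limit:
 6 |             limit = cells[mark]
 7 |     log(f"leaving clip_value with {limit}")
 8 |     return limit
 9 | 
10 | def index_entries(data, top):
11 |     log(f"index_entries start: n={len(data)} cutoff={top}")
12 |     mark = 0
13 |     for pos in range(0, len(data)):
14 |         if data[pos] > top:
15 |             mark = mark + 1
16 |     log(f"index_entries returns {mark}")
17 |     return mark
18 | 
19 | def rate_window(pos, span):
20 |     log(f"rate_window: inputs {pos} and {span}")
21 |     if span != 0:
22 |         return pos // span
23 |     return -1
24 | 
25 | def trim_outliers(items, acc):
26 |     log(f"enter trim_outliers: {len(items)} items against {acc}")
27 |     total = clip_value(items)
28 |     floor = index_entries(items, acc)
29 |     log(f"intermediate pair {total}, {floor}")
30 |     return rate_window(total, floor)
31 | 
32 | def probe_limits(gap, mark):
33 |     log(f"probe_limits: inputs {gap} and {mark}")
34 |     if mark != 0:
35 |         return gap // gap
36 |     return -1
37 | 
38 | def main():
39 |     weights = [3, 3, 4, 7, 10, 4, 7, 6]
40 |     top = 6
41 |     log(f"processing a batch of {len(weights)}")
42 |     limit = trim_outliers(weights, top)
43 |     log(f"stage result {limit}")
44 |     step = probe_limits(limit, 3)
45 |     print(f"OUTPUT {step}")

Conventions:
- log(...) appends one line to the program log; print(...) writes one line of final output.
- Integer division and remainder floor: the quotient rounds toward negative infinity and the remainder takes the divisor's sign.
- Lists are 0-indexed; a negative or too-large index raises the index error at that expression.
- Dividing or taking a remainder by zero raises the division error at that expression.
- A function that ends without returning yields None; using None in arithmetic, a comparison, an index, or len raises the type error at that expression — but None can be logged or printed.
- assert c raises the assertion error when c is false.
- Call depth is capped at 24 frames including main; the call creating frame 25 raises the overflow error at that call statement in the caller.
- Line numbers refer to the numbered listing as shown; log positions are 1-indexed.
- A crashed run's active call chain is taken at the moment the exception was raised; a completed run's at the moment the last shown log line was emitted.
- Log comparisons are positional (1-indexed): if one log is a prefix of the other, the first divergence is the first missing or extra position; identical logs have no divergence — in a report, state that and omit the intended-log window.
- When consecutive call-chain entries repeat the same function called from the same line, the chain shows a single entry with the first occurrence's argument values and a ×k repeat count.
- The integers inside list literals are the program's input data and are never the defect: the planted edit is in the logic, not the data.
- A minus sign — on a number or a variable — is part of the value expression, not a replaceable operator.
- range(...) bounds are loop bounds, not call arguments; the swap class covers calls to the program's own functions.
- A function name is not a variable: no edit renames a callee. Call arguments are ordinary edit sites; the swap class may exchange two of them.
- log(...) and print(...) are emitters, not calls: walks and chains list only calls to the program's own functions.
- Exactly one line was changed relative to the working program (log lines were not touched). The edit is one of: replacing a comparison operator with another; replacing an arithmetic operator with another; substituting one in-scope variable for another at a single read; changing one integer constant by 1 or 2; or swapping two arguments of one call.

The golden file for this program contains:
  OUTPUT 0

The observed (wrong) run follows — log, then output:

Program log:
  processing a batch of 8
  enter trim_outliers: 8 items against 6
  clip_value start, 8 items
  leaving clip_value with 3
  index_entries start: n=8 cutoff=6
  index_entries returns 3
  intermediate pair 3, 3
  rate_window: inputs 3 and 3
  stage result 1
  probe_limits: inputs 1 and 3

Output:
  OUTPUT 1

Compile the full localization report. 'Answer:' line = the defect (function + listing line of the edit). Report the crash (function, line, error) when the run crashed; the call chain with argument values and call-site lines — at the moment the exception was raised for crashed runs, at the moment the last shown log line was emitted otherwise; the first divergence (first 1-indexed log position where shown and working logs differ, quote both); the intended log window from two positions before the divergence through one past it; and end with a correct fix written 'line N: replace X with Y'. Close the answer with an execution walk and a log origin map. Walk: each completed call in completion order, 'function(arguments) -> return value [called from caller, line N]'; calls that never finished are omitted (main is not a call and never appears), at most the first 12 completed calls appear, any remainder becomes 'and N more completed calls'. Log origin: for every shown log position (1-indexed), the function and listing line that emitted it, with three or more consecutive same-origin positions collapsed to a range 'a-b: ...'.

Answer: the defect is in probe_limits at line 35.
Core observation: The logs agree in full; only the final output differs.
Call chain: main -> probe_limits(1, 3) (called at line 44).
First divergence: none; the two logs match at every position.
Execution walk:
  clip_value([3, 3, 4, 7, 10, 4, 7, 6]) -> 3  [called from trim_outliers, line 27]
  index_entries([3, 3, 4, 7, 10, 4, 7, 6], 6) -> 3  [called from trim_outliers, line 28]
  rate_window(3, 3) -> 1  [called from trim_outliers, line 30]
  trim_outliers([3, 3, 4, 7, 10, 4, 7, 6], 6) -> 1  [called from main, line 42]
  probe_limits(1, 3) -> 1  [called from main, line 44]
Log line origins:
  1: from main, line 41
  2: from trim_outliers, line 26
  3: from clip_value, line 2
  4: from clip_value, line 7
  5: from index_entries, line 11
  6: from index_entries, line 16
  7: from trim_outliers, line 29
  8: from rate_window, line 20
  9: from main, line 43
  10: from probe_limits, line 33
A correct fix: line 35: replace `gap // gap` with `gap // mark`.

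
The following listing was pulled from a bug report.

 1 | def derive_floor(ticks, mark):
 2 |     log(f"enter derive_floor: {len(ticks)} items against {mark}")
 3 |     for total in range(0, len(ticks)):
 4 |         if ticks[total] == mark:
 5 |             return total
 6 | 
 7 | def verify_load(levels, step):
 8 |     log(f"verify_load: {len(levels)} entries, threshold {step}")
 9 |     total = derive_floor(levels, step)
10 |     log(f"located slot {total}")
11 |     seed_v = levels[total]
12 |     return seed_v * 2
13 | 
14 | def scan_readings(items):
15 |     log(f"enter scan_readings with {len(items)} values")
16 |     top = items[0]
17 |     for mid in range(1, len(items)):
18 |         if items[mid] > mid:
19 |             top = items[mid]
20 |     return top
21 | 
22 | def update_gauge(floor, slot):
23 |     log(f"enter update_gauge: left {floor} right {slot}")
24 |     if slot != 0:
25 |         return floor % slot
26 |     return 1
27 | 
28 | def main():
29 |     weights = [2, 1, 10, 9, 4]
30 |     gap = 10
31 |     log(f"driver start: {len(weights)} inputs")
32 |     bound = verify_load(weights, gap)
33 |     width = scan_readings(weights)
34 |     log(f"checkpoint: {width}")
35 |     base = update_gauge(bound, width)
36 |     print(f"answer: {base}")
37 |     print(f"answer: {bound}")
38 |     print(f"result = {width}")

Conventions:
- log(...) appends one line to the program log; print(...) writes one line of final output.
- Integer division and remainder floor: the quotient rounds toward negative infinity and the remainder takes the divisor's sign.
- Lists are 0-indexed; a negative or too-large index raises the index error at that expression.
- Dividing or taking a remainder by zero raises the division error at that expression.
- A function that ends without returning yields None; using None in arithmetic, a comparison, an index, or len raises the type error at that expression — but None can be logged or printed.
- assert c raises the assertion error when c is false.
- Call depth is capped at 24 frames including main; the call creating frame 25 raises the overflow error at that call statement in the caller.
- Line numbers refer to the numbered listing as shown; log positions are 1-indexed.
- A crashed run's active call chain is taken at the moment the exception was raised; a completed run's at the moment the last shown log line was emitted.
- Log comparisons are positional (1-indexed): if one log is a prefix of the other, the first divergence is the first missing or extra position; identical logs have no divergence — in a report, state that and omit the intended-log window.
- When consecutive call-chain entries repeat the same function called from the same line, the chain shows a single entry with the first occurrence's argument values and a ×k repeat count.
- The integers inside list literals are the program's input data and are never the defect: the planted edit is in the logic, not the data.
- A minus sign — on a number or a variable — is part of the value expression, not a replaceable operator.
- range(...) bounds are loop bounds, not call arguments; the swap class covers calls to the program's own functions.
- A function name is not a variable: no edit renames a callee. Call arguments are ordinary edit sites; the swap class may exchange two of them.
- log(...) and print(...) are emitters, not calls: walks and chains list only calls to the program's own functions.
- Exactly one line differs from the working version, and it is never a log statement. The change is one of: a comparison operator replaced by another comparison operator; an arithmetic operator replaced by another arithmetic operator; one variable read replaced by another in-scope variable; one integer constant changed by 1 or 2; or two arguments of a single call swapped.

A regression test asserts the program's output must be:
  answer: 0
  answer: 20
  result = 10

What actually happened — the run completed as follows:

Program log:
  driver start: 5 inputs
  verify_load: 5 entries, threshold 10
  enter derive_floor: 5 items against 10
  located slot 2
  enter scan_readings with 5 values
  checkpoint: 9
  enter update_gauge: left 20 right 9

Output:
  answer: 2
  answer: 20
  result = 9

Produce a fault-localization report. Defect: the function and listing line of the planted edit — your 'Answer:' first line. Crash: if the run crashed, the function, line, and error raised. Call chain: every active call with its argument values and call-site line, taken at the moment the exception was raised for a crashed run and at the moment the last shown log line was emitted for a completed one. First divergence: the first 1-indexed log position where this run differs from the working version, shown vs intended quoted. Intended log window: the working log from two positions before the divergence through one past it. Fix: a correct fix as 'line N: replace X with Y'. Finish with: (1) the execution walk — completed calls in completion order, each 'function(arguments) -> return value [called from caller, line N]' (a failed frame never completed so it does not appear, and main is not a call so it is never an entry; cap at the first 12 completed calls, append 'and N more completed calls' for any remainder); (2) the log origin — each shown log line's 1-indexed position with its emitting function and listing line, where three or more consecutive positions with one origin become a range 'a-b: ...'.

Answer: the defect is in scan_readings at line 18.
Key observation: The earliest visible damage is log position 6 — 'checkpoint: 9' rather than the intended 'checkpoint: 10'.
Call chain: main -> update_gauge(20, 9) (called at line 35).
First divergence: position 6 — shown 'checkpoint: 9', intended 'checkpoint: 10'.
Intended log window:
  4: located slot 2
  5: enter scan_readings with 5 values
  6: checkpoint: 10
  7: enter update_gauge: left 20 right 10
Execution walk:
  derive_floor([2, 1, 10, 9, 4], 10) -> 2  [called from verify_load, line 9]
  verify_load([2, 1, 10, 9, 4], 10) -> 20  [called from main, line 32]
  scan_readings([2, 1, 10, 9, 4]) -> 9  [called from main, line 33]
  update_gauge(20, 9) -> 2  [called from main, line 35]
Log line origins:
  1 — main, line 31
  2 — verify_load, line 8
  3 — derive_floor, line 2
  4 — verify_load, line 10
  5 — scan_readings, line 15
  6 — main, line 34
  7 — update_gauge, line 23
A correct fix: line 18: replace `items[mid] > mid` with `items[mid] > top`.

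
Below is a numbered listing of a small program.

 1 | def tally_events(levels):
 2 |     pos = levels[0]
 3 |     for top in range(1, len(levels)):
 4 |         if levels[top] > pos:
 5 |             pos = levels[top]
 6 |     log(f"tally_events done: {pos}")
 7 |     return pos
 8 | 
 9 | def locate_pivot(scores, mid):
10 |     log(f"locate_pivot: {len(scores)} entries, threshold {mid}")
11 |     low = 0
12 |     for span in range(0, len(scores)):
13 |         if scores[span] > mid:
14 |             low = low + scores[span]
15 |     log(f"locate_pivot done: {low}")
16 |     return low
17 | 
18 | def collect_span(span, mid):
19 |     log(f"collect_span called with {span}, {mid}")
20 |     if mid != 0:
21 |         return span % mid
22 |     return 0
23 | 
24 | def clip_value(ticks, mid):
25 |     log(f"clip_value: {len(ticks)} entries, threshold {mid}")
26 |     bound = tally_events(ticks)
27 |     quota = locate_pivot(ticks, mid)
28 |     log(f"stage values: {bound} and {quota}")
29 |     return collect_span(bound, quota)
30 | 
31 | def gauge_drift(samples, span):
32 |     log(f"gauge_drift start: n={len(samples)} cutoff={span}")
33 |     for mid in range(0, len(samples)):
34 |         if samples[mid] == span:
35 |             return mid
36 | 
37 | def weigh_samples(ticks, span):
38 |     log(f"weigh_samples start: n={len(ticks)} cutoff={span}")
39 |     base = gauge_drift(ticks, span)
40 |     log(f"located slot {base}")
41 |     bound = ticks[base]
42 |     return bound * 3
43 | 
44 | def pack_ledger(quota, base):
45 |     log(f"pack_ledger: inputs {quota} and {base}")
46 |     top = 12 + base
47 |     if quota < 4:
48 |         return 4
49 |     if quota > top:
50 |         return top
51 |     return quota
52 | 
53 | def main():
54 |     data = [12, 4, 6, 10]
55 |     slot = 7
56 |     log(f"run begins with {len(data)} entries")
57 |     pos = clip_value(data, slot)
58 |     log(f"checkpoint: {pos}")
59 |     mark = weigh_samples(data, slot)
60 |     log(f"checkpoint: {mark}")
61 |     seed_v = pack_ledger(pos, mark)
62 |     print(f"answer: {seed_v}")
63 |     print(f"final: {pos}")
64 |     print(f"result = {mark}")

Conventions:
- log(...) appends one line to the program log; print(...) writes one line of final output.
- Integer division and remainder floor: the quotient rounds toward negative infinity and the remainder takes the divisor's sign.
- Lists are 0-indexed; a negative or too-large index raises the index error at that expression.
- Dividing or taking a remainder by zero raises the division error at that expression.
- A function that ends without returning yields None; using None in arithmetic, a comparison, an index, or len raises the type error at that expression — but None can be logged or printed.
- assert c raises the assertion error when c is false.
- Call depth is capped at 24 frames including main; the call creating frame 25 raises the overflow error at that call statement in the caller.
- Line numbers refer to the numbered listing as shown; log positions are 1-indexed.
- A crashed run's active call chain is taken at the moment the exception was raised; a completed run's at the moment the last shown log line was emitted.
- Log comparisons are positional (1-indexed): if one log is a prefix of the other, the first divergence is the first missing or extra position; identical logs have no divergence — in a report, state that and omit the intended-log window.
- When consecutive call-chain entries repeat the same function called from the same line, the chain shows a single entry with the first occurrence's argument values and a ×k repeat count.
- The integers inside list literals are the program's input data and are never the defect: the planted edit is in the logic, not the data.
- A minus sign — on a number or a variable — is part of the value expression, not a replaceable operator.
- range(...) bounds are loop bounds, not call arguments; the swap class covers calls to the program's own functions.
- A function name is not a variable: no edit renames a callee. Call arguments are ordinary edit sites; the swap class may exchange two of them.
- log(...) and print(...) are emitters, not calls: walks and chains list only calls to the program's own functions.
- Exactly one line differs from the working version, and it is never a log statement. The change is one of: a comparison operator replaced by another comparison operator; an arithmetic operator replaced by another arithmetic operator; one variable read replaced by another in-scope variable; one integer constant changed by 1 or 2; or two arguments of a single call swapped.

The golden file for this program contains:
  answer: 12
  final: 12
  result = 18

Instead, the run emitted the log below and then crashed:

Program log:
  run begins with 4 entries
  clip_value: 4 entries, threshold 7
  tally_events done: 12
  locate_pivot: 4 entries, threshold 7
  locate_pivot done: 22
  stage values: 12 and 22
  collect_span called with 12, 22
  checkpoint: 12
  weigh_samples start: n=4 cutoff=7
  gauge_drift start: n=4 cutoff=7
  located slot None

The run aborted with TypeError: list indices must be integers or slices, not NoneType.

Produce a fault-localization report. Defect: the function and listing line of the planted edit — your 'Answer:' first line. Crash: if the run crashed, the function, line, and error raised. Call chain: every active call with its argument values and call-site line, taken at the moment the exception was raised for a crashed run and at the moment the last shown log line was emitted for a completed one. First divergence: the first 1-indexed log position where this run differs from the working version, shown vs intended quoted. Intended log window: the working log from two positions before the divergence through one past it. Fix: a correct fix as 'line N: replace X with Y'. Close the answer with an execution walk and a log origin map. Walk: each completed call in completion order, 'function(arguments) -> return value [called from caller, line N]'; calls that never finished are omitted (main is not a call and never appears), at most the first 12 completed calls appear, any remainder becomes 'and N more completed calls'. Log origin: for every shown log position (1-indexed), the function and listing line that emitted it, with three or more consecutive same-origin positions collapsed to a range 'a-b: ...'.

Answer: the defect is in main at line 55.
Core observation: Everything matches until log position 2, which reads 'clip_value: 4 entries, threshold 7' in place of 'clip_value: 4 entries, threshold 6'.
Crash: weigh_samples, line 41, TypeError.
Call chain: main -> weigh_samples([12, 4, 6, 10], 7) (called at line 59).
First divergence: position 2 — shown 'clip_value: 4 entries, threshold 7', intended 'clip_value: 4 entries, threshold 6'.
Intended log window:
  1: run begins with 4 entries
  2: clip_value: 4 entries, threshold 6
  3: tally_events done: 12
Execution walk:
  tally_events([12, 4, 6, 10]) -> 12  [called from clip_value, line 26]
  locate_pivot([12, 4, 6, 10], 7) -> 22  [called from clip_value, line 27]
  collect_span(12, 22) -> 12  [called from clip_value, line 29]
  clip_value([12, 4, 6, 10], 7) -> 12  [called from main, line 57]
  gauge_drift([12, 4, 6, 10], 7) -> None  [called from weigh_samples, line 39]
Log origin:
  1: logged in main at line 56
  2: logged in clip_value at line 25
  3: logged in tally_events at line 6
  4: logged in locate_pivot at line 10
  5: logged in locate_pivot at line 15
  6: logged in clip_value at line 28
  7: logged in collect_span at line 19
  8: logged in main at line 58
  9: logged in weigh_samples at line 38
  10: logged in gauge_drift at line 32
  11: logged in weigh_samples at line 40
A correct fix: line 55: replace `7` with `6`.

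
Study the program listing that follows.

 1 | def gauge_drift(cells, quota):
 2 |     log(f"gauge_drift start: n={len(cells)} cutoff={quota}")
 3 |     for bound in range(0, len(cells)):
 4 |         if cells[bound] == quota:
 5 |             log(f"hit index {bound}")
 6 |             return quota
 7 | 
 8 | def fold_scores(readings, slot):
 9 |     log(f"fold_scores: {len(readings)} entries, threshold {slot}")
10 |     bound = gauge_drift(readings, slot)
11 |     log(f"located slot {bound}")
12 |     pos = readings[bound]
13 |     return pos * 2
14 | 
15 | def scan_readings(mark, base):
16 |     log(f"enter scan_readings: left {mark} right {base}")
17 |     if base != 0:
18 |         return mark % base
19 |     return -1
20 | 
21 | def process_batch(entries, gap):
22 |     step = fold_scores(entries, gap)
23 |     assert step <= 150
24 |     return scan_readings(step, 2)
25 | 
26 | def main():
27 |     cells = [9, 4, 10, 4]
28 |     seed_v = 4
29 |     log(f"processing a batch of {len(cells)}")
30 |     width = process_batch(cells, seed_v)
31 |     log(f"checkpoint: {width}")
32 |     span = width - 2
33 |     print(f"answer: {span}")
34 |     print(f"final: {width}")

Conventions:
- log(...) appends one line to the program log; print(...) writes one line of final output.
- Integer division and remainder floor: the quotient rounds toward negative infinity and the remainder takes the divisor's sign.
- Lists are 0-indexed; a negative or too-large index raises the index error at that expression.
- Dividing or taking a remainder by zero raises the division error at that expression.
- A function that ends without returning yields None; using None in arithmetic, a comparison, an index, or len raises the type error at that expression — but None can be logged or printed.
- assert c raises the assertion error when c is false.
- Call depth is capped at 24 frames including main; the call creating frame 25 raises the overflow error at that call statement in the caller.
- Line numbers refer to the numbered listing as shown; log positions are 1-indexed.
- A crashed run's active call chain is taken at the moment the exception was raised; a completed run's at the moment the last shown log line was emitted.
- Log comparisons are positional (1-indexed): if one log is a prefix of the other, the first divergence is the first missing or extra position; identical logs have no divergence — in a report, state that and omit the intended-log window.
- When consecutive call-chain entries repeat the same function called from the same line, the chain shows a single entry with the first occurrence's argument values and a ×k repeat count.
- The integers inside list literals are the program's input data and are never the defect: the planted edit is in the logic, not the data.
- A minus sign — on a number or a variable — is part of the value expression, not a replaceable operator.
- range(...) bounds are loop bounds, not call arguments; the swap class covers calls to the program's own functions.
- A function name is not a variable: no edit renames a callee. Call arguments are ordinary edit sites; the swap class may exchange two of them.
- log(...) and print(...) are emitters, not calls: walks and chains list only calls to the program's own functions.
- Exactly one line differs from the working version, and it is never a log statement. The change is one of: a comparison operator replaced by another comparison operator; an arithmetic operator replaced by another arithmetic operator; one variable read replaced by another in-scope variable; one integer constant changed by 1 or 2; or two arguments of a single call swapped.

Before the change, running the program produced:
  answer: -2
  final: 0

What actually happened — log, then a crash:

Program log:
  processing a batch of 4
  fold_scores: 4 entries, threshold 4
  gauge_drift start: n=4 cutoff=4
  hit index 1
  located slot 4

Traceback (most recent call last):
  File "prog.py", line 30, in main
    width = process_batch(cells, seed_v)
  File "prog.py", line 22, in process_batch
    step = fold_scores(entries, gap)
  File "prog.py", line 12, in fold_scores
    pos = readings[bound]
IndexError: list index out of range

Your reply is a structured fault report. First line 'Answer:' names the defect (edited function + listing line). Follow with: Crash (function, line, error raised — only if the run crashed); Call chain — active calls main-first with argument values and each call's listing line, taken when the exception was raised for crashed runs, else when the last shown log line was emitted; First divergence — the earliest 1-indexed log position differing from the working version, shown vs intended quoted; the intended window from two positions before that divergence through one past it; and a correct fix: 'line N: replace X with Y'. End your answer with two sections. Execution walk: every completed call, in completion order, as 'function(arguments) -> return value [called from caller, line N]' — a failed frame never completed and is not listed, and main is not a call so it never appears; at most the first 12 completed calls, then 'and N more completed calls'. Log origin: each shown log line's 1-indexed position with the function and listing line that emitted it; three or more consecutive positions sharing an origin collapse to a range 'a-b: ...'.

Answer: the defect is in gauge_drift at line 6.
The tell: Everything matches until log position 5, which reads 'located slot 4' in place of 'located slot 1'.
Crash: fold_scores, line 12, IndexError.
Call chain: main -> process_batch([9, 4, 10, 4], 4) (called at line 30) -> fold_scores([9, 4, 10, 4], 4) (called at line 22).
First divergence: at position 5 the run shows 'located slot 4' where the working version logs 'located slot 1'.
Intended log window:
  3: gauge_drift start: n=4 cutoff=4
  4: hit index 1
  5: located slot 1
  6: enter scan_readings: left 8 right 2
Execution walk:
  gauge_drift([9, 4, 10, 4], 4) -> 4  [called from fold_scores, line 10]
Log origin:
  1 — main, line 29
  2 — fold_scores, line 9
  3 — gauge_drift, line 2
  4 — gauge_drift, line 5
  5 — fold_scores, line 11
A correct fix: line 6: replace `quota` with `bound`.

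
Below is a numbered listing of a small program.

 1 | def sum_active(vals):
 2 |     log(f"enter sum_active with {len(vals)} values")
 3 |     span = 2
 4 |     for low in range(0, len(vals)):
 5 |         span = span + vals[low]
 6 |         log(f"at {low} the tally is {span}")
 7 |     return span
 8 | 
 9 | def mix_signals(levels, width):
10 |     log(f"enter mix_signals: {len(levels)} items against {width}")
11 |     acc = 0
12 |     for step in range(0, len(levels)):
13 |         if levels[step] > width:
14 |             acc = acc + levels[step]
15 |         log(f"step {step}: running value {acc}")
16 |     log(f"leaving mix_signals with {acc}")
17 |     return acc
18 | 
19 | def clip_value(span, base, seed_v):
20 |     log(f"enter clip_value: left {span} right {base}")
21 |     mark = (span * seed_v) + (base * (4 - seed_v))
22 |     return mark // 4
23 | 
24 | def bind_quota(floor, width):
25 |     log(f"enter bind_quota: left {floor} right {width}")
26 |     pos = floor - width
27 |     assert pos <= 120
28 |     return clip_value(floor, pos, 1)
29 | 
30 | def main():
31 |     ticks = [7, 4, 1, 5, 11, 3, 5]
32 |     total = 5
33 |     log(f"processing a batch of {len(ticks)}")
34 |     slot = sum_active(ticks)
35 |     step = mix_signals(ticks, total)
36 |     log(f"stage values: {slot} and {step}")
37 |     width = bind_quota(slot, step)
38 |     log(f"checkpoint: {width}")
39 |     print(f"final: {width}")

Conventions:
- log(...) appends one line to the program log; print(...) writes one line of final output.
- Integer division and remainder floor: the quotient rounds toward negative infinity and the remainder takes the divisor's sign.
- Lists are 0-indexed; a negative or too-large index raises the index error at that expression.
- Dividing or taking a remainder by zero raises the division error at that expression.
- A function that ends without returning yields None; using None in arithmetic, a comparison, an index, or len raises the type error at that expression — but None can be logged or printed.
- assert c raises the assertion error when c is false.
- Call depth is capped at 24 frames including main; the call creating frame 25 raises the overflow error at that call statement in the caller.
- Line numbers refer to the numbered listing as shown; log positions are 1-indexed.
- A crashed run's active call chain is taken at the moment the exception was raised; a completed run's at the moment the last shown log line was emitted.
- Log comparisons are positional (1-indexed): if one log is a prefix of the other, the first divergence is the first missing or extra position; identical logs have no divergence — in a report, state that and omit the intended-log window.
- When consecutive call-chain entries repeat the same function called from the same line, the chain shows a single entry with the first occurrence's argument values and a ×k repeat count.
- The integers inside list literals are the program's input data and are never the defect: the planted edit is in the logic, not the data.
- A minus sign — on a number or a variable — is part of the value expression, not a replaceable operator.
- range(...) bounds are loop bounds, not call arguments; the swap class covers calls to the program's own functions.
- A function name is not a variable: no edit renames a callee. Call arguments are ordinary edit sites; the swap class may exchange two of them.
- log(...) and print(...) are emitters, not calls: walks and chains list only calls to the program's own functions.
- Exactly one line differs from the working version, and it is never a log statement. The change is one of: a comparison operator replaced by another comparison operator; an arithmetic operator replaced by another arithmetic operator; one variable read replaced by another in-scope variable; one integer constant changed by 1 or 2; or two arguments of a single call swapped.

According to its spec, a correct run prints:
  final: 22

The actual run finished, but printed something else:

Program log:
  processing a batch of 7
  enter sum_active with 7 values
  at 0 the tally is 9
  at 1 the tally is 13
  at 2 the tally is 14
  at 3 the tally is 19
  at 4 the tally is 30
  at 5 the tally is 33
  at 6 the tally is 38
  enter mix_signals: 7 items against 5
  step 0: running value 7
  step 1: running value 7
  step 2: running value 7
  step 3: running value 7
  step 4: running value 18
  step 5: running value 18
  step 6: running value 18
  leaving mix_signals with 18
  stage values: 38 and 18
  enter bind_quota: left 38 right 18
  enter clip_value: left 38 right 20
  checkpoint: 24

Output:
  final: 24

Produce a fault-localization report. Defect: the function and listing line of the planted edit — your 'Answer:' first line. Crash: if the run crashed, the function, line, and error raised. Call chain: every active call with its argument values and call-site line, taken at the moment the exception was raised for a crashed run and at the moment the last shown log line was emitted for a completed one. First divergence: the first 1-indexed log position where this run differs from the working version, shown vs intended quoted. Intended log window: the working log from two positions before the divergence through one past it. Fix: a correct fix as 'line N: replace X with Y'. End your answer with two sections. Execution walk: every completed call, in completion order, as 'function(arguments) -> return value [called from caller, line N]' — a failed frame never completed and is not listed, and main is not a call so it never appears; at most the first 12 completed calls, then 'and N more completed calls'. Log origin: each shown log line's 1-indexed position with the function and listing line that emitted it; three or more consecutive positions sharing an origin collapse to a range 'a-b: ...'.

Answer: the defect is in sum_active at line 3.
Key observation: The log first diverges at position 3: the faulty run prints 'at 0 the tally is 9' where the working version prints 'at 0 the tally is 7'.
Call chain: main.
First divergence: position 3; shown 'at 0 the tally is 9' vs intended 'at 0 the tally is 7'.
Intended log window:
  1: processing a batch of 7
  2: enter sum_active with 7 values
  3: at 0 the tally is 7
  4: at 1 the tally is 11
Execution walk:
  sum_active([7, 4, 1, 5, 11, 3, 5]) -> 38  [called from main, line 34]
  mix_signals([7, 4, 1, 5, 11, 3, 5], 5) -> 18  [called from main, line 35]
  clip_value(38, 20, 1) -> 24  [called from bind_quota, line 28]
  bind_quota(38, 18) -> 24  [called from main, line 37]
Log line origins:
  1 — main, line 33
  2 — sum_active, line 2
  3-9 — sum_active, line 6
  10 — mix_signals, line 10
  11-17 — mix_signals, line 15
  18 — mix_signals, line 16
  19 — main, line 36
  20 — bind_quota, line 25
  21 — clip_value, line 20
  22 — main, line 38
A correct fix: line 3: replace `2` with `0`.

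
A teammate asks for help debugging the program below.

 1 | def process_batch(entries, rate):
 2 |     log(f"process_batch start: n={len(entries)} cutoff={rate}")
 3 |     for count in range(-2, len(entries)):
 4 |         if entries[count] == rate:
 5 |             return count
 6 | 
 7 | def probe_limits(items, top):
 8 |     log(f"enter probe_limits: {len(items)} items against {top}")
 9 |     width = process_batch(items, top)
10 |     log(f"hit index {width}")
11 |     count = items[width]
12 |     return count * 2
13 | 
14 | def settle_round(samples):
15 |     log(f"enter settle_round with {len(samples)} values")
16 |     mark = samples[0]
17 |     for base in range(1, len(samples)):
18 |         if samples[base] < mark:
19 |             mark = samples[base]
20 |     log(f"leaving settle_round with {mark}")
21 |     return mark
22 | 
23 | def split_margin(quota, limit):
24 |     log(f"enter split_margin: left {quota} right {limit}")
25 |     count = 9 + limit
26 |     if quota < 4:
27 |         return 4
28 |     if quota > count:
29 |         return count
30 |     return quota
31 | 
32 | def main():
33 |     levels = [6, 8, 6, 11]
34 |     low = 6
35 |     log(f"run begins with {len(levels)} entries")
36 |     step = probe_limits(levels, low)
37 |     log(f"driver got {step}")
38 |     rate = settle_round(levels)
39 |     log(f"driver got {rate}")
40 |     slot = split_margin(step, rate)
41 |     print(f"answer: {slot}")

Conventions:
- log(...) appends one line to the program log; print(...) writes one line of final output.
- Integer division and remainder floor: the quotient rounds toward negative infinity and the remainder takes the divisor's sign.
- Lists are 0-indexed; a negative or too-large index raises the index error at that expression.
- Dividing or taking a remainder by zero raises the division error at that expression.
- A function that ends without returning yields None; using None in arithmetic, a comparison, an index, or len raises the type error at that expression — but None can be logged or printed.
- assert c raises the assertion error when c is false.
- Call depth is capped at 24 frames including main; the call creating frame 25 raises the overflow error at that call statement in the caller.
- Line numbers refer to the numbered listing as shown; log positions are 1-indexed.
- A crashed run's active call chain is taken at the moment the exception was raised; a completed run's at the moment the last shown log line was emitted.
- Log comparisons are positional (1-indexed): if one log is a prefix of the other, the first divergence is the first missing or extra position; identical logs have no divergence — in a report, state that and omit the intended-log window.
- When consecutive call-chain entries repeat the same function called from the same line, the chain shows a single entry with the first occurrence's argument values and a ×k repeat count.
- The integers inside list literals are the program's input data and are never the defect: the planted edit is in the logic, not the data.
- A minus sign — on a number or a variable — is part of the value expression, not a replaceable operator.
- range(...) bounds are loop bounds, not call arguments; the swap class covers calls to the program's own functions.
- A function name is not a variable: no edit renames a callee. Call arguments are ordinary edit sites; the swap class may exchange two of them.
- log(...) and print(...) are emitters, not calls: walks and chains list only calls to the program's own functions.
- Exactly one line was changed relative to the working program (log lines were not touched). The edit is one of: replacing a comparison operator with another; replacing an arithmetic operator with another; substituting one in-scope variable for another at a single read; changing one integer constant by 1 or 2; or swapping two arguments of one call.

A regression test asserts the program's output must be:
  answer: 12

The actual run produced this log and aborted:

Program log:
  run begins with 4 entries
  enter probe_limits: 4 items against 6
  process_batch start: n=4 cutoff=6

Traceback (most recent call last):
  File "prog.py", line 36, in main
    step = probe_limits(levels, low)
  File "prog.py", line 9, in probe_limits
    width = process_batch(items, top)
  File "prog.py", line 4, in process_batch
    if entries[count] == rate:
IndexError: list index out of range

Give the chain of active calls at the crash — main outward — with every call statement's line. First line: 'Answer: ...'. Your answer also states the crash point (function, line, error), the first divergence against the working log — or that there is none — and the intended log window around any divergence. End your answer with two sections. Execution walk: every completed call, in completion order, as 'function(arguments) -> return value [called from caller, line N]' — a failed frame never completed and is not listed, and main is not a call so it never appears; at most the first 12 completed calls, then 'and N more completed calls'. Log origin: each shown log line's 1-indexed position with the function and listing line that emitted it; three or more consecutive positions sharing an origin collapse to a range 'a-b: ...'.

Answer: main -> probe_limits (called at line 36) -> process_batch (called at line 9).
The tell: A complete run would log 'hit index 0' next, but this one stopped at 3 lines.
Crash: process_batch, line 4, IndexError.
First divergence: position 4 — the faulty run's log ends after 3 lines; the working version continues with 'hit index 0'.
Intended log window:
  2: enter probe_limits: 4 items against 6
  3: process_batch start: n=4 cutoff=6
  4: hit index 0
  5: driver got 12
Execution walk:
  (no call completed)
Log origin:
  1: logged in main at line 35
  2: logged in probe_limits at line 8
  3: logged in process_batch at line 2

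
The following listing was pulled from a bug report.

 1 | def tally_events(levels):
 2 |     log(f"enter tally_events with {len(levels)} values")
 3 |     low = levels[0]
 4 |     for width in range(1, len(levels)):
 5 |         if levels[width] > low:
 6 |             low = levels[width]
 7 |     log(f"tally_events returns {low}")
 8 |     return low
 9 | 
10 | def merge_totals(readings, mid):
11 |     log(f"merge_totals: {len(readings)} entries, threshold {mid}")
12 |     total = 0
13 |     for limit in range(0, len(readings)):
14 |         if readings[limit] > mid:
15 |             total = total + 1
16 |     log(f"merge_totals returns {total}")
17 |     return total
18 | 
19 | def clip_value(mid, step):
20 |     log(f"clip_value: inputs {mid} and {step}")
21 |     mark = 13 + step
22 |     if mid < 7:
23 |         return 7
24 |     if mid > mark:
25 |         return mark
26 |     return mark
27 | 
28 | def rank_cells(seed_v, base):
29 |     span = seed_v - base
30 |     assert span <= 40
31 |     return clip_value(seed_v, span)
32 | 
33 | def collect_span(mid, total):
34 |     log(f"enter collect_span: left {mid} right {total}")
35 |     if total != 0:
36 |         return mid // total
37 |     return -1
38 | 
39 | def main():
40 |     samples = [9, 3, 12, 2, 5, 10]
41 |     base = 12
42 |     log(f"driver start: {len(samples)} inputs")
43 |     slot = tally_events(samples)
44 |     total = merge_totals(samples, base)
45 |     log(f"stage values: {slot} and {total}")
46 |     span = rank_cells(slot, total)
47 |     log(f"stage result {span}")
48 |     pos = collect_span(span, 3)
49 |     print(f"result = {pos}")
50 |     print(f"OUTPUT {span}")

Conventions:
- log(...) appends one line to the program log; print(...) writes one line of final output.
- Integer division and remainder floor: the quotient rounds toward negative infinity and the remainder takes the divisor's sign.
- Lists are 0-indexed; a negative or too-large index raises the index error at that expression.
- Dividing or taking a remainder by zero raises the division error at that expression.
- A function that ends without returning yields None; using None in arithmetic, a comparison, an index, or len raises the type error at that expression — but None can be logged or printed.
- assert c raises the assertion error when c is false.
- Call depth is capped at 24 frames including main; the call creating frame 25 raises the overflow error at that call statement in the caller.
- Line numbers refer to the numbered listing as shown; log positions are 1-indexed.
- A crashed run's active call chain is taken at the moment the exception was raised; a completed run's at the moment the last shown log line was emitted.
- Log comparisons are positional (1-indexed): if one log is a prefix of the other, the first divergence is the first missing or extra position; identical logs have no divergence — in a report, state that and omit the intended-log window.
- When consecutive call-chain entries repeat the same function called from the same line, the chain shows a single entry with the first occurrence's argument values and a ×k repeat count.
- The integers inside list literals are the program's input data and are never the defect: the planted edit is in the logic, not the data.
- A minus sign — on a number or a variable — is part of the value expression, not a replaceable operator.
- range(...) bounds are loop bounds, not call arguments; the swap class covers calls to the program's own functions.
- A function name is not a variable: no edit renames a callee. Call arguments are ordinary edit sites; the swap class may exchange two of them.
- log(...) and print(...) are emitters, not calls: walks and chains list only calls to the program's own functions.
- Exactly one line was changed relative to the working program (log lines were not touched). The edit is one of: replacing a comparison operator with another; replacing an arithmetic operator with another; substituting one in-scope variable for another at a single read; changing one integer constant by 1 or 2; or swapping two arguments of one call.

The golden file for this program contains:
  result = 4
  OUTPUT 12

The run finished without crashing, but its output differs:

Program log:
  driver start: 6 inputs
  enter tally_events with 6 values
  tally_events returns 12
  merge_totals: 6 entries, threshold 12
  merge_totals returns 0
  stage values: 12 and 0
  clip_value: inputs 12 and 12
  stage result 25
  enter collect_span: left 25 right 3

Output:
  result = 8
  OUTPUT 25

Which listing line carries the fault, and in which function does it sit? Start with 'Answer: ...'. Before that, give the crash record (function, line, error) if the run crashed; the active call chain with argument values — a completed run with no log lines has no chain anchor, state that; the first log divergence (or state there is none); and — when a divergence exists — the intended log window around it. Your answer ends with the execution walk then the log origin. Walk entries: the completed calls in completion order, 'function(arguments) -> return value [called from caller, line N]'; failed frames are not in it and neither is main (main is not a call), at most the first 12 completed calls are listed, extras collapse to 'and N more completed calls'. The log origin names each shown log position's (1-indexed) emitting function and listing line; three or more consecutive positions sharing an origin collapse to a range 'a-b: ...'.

Answer: the defect is in clip_value at line 26.
Core observation: The earliest visible damage is log position 8 — 'stage result 25' rather than the intended 'stage result 12'.
Call chain: main -> collect_span(25, 3) (called at line 48).
First divergence: position 8 — shown 'stage result 25', intended 'stage result 12'.
Intended log window:
  6: stage values: 12 and 0
  7: clip_value: inputs 12 and 12
  8: stage result 12
  9: enter collect_span: left 12 right 3
Execution walk:
  tally_events([9, 3, 12, 2, 5, 10]) -> 12  [called from main, line 43]
  merge_totals([9, 3, 12, 2, 5, 10], 12) -> 0  [called from main, line 44]
  clip_value(12, 12) -> 25  [called from rank_cells, line 31]
  rank_cells(12, 0) -> 25  [called from main, line 46]
  collect_span(25, 3) -> 8  [called from main, line 48]
Log origin:
  1: from main, line 42
  2: from tally_events, line 2
  3: from tally_events, line 7
  4: from merge_totals, line 11
  5: from merge_totals, line 16
  6: from main, line 45
  7: from clip_value, line 20
  8: from main, line 47
  9: from collect_span, line 34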